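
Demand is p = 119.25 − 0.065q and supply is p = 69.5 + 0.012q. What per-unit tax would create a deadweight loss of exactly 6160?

30.8

Competitive equilibrium: 119.25 − 0.065q = 69.5 + 0.012q → q* = 646.1039, p* = 77.2532.
A tax t gives Δq = t/0.077 and wedge t, so DWL = t²/0.154.
t²/0.154 = 6160 → t² = 948.64 → t = 30.8.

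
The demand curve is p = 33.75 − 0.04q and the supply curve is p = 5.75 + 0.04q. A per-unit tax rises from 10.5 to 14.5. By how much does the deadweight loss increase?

Competitive equilibrium: 33.75 − 0.04q = 5.75 + 0.04q → q* = 350, p* = 19.75.
For a per-unit tax t: Δq = t/0.08, so DWL = ½·t·(t/0.08) = t²/0.16.
At t = 10.5: DWL = 689.063. At t = 14.5: DWL = 1314.063.
Increase = 1314.063 − 689.063 = 625.

625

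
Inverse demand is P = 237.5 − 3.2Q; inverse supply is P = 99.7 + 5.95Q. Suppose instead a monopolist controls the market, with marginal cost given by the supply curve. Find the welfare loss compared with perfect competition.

Competitive equilibrium: 237.5 − 3.2Q = 99.7 + 5.95Q → Q* = 15.0601, P* = 189.3077.
Marginal revenue: MR = 237.5 − 6.4Q. Set MR = MC: 237.5 − 6.4Q = 99.7 + 5.95Q → Q_m = 11.1579.
Price P_m = 237.5 − 3.2·11.1579 = 201.7947; MC(Q_m) = 99.7 + 5.95·11.1579 = 166.0895.
Competitive Q* = 15.0601, so ΔQ = 3.9022; wedge = 201.7947 − 166.0895 = 35.7052.
Welfare loss = ½ × 3.9022 × 35.7052 = 69.66.

69.66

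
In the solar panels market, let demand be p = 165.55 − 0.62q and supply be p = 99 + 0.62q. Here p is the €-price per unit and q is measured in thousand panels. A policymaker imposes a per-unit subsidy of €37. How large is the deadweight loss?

€552.02 thousand

Competitive equilibrium: 165.55 − 0.62q = 99 + 0.62q → q* = 53.6694, p* = 132.275.
The subsidy lowers effective supply by 37: p = 62 + 0.62q.
New quantity: 165.55 − 0.62q = 62 + 0.62q → q' = 83.5081.
Overproduction Δq = 83.5081 − 53.6694 = 29.8387; wedge = subsidy = 37.
DWL = ½ × 29.8387 × 37 = €552.02 thousand.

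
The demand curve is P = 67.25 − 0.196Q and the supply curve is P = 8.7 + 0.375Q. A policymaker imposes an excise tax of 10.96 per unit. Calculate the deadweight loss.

105.19

Competitive equilibrium: 67.25 − 0.196Q = 8.7 + 0.375Q → Q* = 102.5394, P* = 47.1523.
With the tax, the buyer price exceeds the seller price by 10.96: (67.25 − 0.196Q) − (8.7 + 0.375Q) = 10.96 → Q' = 83.345.
ΔQ = 102.5394 − 83.345 = 19.1944; the wedge equals the tax, 10.96.
The triangle = ½ × 19.1944 × 10.96 = 105.19.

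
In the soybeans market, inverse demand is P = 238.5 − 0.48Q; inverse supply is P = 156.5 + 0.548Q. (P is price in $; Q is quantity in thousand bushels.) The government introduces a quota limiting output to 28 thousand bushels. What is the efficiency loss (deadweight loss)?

Competitive equilibrium: 238.5 − 0.48Q = 156.5 + 0.548Q → Q* = 79.7665, P* = 200.2121.
At Q = 28: demand price = 238.5 − 0.48·28 = 225.06; supply price = 156.5 + 0.548·28 = 171.844.
ΔQ = 79.7665 − 28 = 51.7665; wedge = 225.06 − 171.844 = 53.216.
DWL = ½ × 51.7665 × 53.216 = $1377.40 thousand.

$1377.40 thousand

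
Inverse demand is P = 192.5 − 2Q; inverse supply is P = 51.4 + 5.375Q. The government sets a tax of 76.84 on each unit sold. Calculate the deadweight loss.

400.30

Competitive equilibrium: 192.5 − 2Q = 51.4 + 5.375Q → Q* = 19.1322, P* = 154.2356.
With the tax, the buyer price exceeds the seller price by 76.84: (192.5 − 2Q) − (51.4 + 5.375Q) = 76.84 → Q' = 8.7132.
ΔQ = 19.1322 − 8.7132 = 10.419; the wedge equals the tax, 76.84.
DWL = ½ × 10.419 × 76.84 = 400.30.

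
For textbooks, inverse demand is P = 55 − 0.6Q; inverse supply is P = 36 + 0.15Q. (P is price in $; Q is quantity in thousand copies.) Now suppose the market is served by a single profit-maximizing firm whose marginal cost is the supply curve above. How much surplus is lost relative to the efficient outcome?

Competitive equilibrium: 55 − 0.6Q = 36 + 0.15Q → Q* = 25.3333, P* = 39.8.
Marginal revenue: MR = 55 − 1.2Q. Set MR = MC: 55 − 1.2Q = 36 + 0.15Q → Q_m = 14.0741.
Price P_m = 55 − 0.6·14.0741 = 46.5555; MC(Q_m) = 36 + 0.15·14.0741 = 38.1111.
Competitive Q* = 25.3333, so ΔQ = 11.2592; wedge = 46.5555 − 38.1111 = 8.4444.
DWL = ½ × 11.2592 × 8.4444 = $47.54 thousand.

$47.54 thousand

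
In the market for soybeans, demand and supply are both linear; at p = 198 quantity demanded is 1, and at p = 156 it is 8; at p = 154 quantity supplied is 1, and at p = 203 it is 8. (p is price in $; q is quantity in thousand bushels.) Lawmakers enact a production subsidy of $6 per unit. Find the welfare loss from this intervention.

Demand slope = (156 − 198)/(8 − 1) = −6, so p = 204 − 6q.
Supply slope = (203 − 154)/(8 − 1) = 7, so p = 147 + 7q.
Competitive equilibrium: 204 − 6q = 147 + 7q → q* = 4.3846, p* = 177.6923.
The subsidy lowers effective supply by 6: p = 141 + 7q.
New quantity: 204 − 6q = 141 + 7q → q' = 4.8462.
Overproduction Δq = 4.8462 − 4.3846 = 0.4616; wedge = subsidy = 6.
DWL = ½ × 0.4616 × 6 = $1.38 thousand.

$1.38 thousand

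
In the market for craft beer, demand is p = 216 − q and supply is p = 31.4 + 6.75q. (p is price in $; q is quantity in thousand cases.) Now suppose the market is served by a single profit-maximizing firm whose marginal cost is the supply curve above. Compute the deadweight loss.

Competitive equilibrium: 216 − q = 31.4 + 6.75q → q* = 23.8194, p* = 192.1806.
Marginal revenue: MR = 216 − 2q. Set MR = MC: 216 − 2q = 31.4 + 6.75q → q_m = 21.0971.
Price p_m = 216 − 1·21.0971 = 194.9029; MC(q_m) = 31.4 + 6.75·21.0971 = 173.8054.
Competitive q* = 23.8194, so Δq = 2.7223; wedge = 194.9029 − 173.8054 = 21.0975.
Deadweight loss = ½ × 2.7223 × 21.0975 = $28.72 thousand.

$28.72 thousand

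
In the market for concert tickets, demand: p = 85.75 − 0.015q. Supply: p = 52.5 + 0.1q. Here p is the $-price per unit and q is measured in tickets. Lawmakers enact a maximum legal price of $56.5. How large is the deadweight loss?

$3568.79

Competitive equilibrium: 85.75 − 0.015q = 52.5 + 0.1q → q* = 289.1304, p* = 81.413.
At the ceiling p = 56.5, quantity supplied = (56.5 − 52.5)/0.1 = 40.
Willingness to pay at q' = 40: 85.75 − 0.015·40 = 85.15.
Δq = 289.1304 − 40 = 249.1304; wedge = 85.15 − 56.5 = 28.65.
Welfare loss = ½ × 249.1304 × 28.65 = $3568.79.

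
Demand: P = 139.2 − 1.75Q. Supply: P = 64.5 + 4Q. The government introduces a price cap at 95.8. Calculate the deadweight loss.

Competitive equilibrium: 139.2 − 1.75Q = 64.5 + 4Q → Q* = 12.9913, P* = 116.4652.
At the ceiling P = 95.8, quantity supplied = (95.8 − 64.5)/4 = 7.825.
Willingness to pay at Q' = 7.825: 139.2 − 1.75·7.825 = 125.5063.
ΔQ = 12.9913 − 7.825 = 5.1663; wedge = 125.5063 − 95.8 = 29.7063.
Deadweight loss = ½ × 5.1663 × 29.7063 = 76.74.

76.74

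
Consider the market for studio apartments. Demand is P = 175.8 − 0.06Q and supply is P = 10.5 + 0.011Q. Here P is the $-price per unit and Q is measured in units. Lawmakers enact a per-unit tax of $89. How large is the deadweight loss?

$55781.69

Competitive equilibrium: 175.8 − 0.06Q = 10.5 + 0.011Q → Q* = 2328.169, P* = 36.1099.
With the tax, the buyer price exceeds the seller price by 89: (175.8 − 0.06Q) − (10.5 + 0.011Q) = 89 → Q' = 1074.6479.
ΔQ = 2328.169 − 1074.6479 = 1253.5211; the wedge equals the tax, 89.
Welfare loss = ½ × 1253.5211 × 89 = $55781.69.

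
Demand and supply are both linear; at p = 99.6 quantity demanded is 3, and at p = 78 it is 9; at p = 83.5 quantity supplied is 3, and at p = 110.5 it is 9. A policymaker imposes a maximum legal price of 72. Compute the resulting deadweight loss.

Demand slope = (78 − 99.6)/(9 − 3) = −3.6, so p = 110.4 − 3.6q.
Supply slope = (110.5 − 83.5)/(9 − 3) = 4.5, so p = 70 + 4.5q.
Competitive equilibrium: 110.4 − 3.6q = 70 + 4.5q → q* = 4.9877, p* = 92.4444.
At the ceiling p = 72, quantity supplied = (72 − 70)/4.5 = 0.4444.
Willingness to pay at q' = 0.4444: 110.4 − 3.6·0.4444 = 108.8002.
Δq = 4.9877 − 0.4444 = 4.5433; wedge = 108.8002 − 72 = 36.8002.
DWL = ½ × 4.5433 × 36.8002 = 83.60.

83.60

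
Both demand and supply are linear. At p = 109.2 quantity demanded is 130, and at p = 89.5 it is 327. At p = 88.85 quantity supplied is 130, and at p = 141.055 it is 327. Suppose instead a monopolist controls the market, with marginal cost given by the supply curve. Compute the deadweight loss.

Demand slope = (89.5 − 109.2)/(327 − 130) = −0.1, so p = 122.2 − 0.1q.
Supply slope = (141.055 − 88.85)/(327 − 130) = 0.265, so p = 54.4 + 0.265q.
Competitive equilibrium: 122.2 − 0.1q = 54.4 + 0.265q → q* = 185.7534, p* = 103.6247.
Marginal revenue: MR = 122.2 − 0.2q. Set MR = MC: 122.2 − 0.2q = 54.4 + 0.265q → q_m = 145.8065.
Price p_m = 122.2 − 0.1·145.8065 = 107.6194; MC(q_m) = 54.4 + 0.265·145.8065 = 93.0387.
Competitive q* = 185.7534, so Δq = 39.9469; wedge = 107.6194 − 93.0387 = 14.5807.
Welfare loss = ½ × 39.9469 × 14.5807 = 291.23.

291.23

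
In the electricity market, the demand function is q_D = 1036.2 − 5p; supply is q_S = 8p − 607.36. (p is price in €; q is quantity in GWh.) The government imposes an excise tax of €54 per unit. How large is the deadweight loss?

In inverse form: demand p = 207.24 − 0.2q, supply p = 75.92 + 0.125q.
Competitive equilibrium: 207.24 − 0.2q = 75.92 + 0.125q → q* = 404.0615, p* = 126.4277.
With the tax, the buyer price exceeds the seller price by 54: (207.24 − 0.2q) − (75.92 + 0.125q) = 54 → q' = 237.9077.
Δq = 404.0615 − 237.9077 = 166.1538; the wedge equals the tax, 54.
Welfare loss = ½ × 166.1538 × 54 = €4486.15.

€4486.15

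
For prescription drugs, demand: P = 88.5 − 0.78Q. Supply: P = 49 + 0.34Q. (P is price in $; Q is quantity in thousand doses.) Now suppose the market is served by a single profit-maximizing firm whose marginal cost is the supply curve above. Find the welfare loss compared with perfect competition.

Competitive equilibrium: 88.5 − 0.78Q = 49 + 0.34Q → Q* = 35.2679, P* = 60.9911.
Marginal revenue: MR = 88.5 − 1.56Q. Set MR = MC: 88.5 − 1.56Q = 49 + 0.34Q → Q_m = 20.7895.
Price P_m = 88.5 − 0.78·20.7895 = 72.2842; MC(Q_m) = 49 + 0.34·20.7895 = 56.0684.
Competitive Q* = 35.2679, so ΔQ = 14.4784; wedge = 72.2842 − 56.0684 = 16.2158.
Welfare loss = ½ × 14.4784 × 16.2158 = $117.39 thousand.

$117.39 thousand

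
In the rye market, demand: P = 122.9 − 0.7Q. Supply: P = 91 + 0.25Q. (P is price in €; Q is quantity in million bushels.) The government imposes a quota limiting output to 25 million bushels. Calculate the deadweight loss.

Competitive equilibrium: 122.9 − 0.7Q = 91 + 0.25Q → Q* = 33.5789, P* = 99.3947.
At Q = 25: demand price = 122.9 − 0.7·25 = 105.4; supply price = 91 + 0.25·25 = 97.25.
ΔQ = 33.5789 − 25 = 8.5789; wedge = 105.4 − 97.25 = 8.15.
Welfare loss = ½ × 8.5789 × 8.15 = €34.96 million.

€34.96 million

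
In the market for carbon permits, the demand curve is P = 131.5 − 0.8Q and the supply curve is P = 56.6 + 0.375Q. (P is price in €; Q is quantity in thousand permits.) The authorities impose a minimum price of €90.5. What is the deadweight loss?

Competitive equilibrium: 131.5 − 0.8Q = 56.6 + 0.375Q → Q* = 63.7447, P* = 80.5043.
At the floor P = 90.5, quantity demanded = (131.5 − 90.5)/0.8 = 51.25.
Sellers' marginal cost at Q' = 51.25: 56.6 + 0.375·51.25 = 75.8188.
ΔQ = 63.7447 − 51.25 = 12.4947; wedge = 90.5 − 75.8188 = 14.6812.
DWL = ½ × 12.4947 × 14.6812 = €91.72 thousand.

€91.72 thousand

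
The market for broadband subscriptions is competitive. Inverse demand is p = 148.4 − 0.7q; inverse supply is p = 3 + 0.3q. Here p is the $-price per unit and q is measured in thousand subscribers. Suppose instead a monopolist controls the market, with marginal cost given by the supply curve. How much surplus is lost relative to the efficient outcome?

$1792.24 thousand

Competitive equilibrium: 148.4 − 0.7q = 3 + 0.3q → q* = 145.4, p* = 46.62.
Marginal revenue: MR = 148.4 − 1.4q. Set MR = MC: 148.4 − 1.4q = 3 + 0.3q → q_m = 85.5294.
Price p_m = 148.4 − 0.7·85.5294 = 88.5294; MC(q_m) = 3 + 0.3·85.5294 = 28.6588.
Competitive q* = 145.4, so Δq = 59.8706; wedge = 88.5294 − 28.6588 = 59.8706.
Welfare loss = ½ × 59.8706 × 59.8706 = $1792.24 thousand.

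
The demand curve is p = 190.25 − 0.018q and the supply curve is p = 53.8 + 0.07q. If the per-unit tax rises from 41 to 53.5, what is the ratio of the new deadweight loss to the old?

1.703

Competitive equilibrium: 190.25 − 0.018q = 53.8 + 0.07q → q* = 1550.5682, p* = 162.3398.
For a per-unit tax t: Δq = t/0.088, so DWL = ½·t·(t/0.088) = t²/0.176.
At t = 41: DWL = 9551.136. At t = 53.5: DWL = 16262.784.
Ratio = (53.5/41)² = 1.703.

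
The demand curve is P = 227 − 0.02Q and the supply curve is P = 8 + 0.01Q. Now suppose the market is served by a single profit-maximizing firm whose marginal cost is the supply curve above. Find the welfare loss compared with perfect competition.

Competitive equilibrium: 227 − 0.02Q = 8 + 0.01Q → Q* = 7300, P* = 81.
Marginal revenue: MR = 227 − 0.04Q. Set MR = MC: 227 − 0.04Q = 8 + 0.01Q → Q_m = 4380.
Price P_m = 227 − 0.02·4380 = 139.4; MC(Q_m) = 8 + 0.01·4380 = 51.8.
Competitive Q* = 7300, so ΔQ = 2920; wedge = 139.4 − 51.8 = 87.6.
Deadweight loss = ½ × 2920 × 87.6 = 127896.

127896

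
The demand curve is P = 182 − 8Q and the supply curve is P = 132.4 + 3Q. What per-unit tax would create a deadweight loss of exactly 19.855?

20.9

Competitive equilibrium: 182 − 8Q = 132.4 + 3Q → Q* = 4.5091, P* = 145.9273.
A tax t gives ΔQ = t/11 and wedge t, so DWL = t²/22.
t²/22 = 19.855 → t² = 436.81 → t = 20.9.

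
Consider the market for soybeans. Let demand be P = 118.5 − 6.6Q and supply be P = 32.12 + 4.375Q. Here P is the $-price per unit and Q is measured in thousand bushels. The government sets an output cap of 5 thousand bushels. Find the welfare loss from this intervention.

Competitive equilibrium: 118.5 − 6.6Q = 32.12 + 4.375Q → Q* = 7.8706, P* = 66.5539.
At Q = 5: demand price = 118.5 − 6.6·5 = 85.5; supply price = 32.12 + 4.375·5 = 53.995.
ΔQ = 7.8706 − 5 = 2.8706; wedge = 85.5 − 53.995 = 31.505.
DWL = ½ × 2.8706 × 31.505 = $45.22 thousand.

$45.22 thousand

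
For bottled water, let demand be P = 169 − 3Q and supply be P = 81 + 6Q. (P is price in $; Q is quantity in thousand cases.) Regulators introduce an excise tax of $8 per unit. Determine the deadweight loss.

Competitive equilibrium: 169 − 3Q = 81 + 6Q → Q* = 9.7778, P* = 139.6667.
With the tax, the buyer price exceeds the seller price by 8: (169 − 3Q) − (81 + 6Q) = 8 → Q' = 8.8889.
ΔQ = 9.7778 − 8.8889 = 0.8889; the wedge equals the tax, 8.
Deadweight loss = ½ × 0.8889 × 8 = $3.56 thousand.

$3.56 thousand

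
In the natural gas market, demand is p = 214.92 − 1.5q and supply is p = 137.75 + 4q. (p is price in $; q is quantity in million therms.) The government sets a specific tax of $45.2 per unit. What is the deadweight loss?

Competitive equilibrium: 214.92 − 1.5q = 137.75 + 4q → q* = 14.0309, p* = 193.8736.
With the tax, the buyer price exceeds the seller price by 45.2: (214.92 − 1.5q) − (137.75 + 4q) = 45.2 → q' = 5.8127.
Δq = 14.0309 − 5.8127 = 8.2182; the wedge equals the tax, 45.2.
Deadweight loss = ½ × 8.2182 × 45.2 = $185.73 million.

$185.73 million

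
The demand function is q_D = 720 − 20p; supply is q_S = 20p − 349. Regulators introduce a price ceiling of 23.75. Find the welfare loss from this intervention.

177.01

In inverse form: demand p = 36 − 0.05q, supply p = 17.45 + 0.05q.
Competitive equilibrium: 36 − 0.05q = 17.45 + 0.05q → q* = 185.5, p* = 26.725.
At the ceiling p = 23.75, quantity supplied = (23.75 − 17.45)/0.05 = 126.
Willingness to pay at q' = 126: 36 − 0.05·126 = 29.7.
Δq = 185.5 − 126 = 59.5; wedge = 29.7 − 23.75 = 5.95.
The triangle = ½ × 59.5 × 5.95 = 177.01.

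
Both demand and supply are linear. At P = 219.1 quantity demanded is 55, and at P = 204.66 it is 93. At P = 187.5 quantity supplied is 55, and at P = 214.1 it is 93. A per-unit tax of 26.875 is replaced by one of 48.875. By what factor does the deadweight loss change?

Demand slope = (204.66 − 219.1)/(93 − 55) = −0.38, so P = 240 − 0.38Q.
Supply slope = (214.1 − 187.5)/(93 − 55) = 0.7, so P = 149 + 0.7Q.
Competitive equilibrium: 240 − 0.38Q = 149 + 0.7Q → Q* = 84.2593, P* = 207.9815.
For a per-unit tax t: ΔQ = t/1.08, so DWL = ½·t·(t/1.08) = t²/2.16.
At t = 26.875: DWL = 334.382. At t = 48.875: DWL = 1105.910.
Ratio = (48.875/26.875)² = 3.307.

3.307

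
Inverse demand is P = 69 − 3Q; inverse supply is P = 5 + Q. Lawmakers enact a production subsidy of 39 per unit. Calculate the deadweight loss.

Competitive equilibrium: 69 − 3Q = 5 + Q → Q* = 16, P* = 21.
The subsidy lowers effective supply by 39: P = Q − 34.
New quantity: 69 − 3Q = Q − 34 → Q' = 25.75.
Overproduction ΔQ = 25.75 − 16 = 9.75; wedge = subsidy = 39.
DWL = ½ × 9.75 × 39 = 190.125.

190.125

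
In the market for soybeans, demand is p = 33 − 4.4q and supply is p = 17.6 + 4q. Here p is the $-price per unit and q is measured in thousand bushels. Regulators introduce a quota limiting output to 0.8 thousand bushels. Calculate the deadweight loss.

Competitive equilibrium: 33 − 4.4q = 17.6 + 4q → q* = 1.8333, p* = 24.9333.
At q = 0.8: demand price = 33 − 4.4·0.8 = 29.48; supply price = 17.6 + 4·0.8 = 20.8.
Δq = 1.8333 − 0.8 = 1.0333; wedge = 29.48 − 20.8 = 8.68.
The triangle = ½ × 1.0333 × 8.68 = $4.48 thousand.

$4.48 thousand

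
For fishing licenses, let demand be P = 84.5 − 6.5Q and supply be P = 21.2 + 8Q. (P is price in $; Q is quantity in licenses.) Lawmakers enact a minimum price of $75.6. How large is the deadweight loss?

$65.09

Competitive equilibrium: 84.5 − 6.5Q = 21.2 + 8Q → Q* = 4.3655, P* = 56.1241.
At the floor P = 75.6, quantity demanded = (84.5 − 75.6)/6.5 = 1.3692.
Sellers' marginal cost at Q' = 1.3692: 21.2 + 8·1.3692 = 32.1536.
ΔQ = 4.3655 − 1.3692 = 2.9963; wedge = 75.6 − 32.1536 = 43.4464.
DWL = ½ × 2.9963 × 43.4464 = $65.09.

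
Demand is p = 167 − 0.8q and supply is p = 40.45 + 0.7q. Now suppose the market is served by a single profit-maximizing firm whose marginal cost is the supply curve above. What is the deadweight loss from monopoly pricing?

Competitive equilibrium: 167 − 0.8q = 40.45 + 0.7q → q* = 84.36667, p* = 99.50667.
Marginal revenue: MR = 167 − 1.6q. Set MR = MC: 167 − 1.6q = 40.45 + 0.7q → q_m = 55.02174.
Price p_m = 167 − 0.8·55.02174 = 122.98261; MC(q_m) = 40.45 + 0.7·55.02174 = 78.96522.
Competitive q* = 84.36667, so Δq = 29.34493; wedge = 122.98261 − 78.96522 = 44.01739.
Deadweight loss = ½ × 29.34493 × 44.01739 = 645.84.

645.84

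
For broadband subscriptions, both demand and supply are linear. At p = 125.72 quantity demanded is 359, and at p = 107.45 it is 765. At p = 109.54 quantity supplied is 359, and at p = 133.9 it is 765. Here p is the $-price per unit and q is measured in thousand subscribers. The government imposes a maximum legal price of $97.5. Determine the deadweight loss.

$6607.44 thousand

Demand slope = (107.45 − 125.72)/(765 − 359) = −0.045, so p = 141.875 − 0.045q.
Supply slope = (133.9 − 109.54)/(765 − 359) = 0.06, so p = 88 + 0.06q.
Competitive equilibrium: 141.875 − 0.045q = 88 + 0.06q → q* = 513.0952, p* = 118.7857.
At the ceiling p = 97.5, quantity supplied = (97.5 − 88)/0.06 = 158.3333.
Willingness to pay at q' = 158.3333: 141.875 − 0.045·158.3333 = 134.75.
Δq = 513.0952 − 158.3333 = 354.7619; wedge = 134.75 − 97.5 = 37.25.
Welfare loss = ½ × 354.7619 × 37.25 = $6607.44 thousand.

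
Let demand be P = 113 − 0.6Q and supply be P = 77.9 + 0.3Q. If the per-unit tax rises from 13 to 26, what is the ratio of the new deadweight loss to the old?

Competitive equilibrium: 113 − 0.6Q = 77.9 + 0.3Q → Q* = 39, P* = 89.6.
For a per-unit tax t: ΔQ = t/0.9, so DWL = ½·t·(t/0.9) = t²/1.8.
At t = 13: DWL = 93.889. At t = 26: DWL = 375.556.
Ratio = (26/13)² = 4.

4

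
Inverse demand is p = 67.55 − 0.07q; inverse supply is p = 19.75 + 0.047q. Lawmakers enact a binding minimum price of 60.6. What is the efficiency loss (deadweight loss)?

5595.09

Competitive equilibrium: 67.55 − 0.07q = 19.75 + 0.047q → q* = 408.547, p* = 38.9517.
At the floor p = 60.6, quantity demanded = (67.55 − 60.6)/0.07 = 99.2857.
Sellers' marginal cost at q' = 99.2857: 19.75 + 0.047·99.2857 = 24.4164.
Δq = 408.547 − 99.2857 = 309.2613; wedge = 60.6 − 24.4164 = 36.1836.
Welfare loss = ½ × 309.2613 × 36.1836 = 5595.09.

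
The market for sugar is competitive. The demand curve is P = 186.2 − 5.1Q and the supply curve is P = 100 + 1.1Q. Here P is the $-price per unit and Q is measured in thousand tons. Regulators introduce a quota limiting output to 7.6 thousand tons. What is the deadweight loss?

$123.17 thousand

Competitive equilibrium: 186.2 − 5.1Q = 100 + 1.1Q → Q* = 13.90323, P* = 115.29355.
At Q = 7.6: demand price = 186.2 − 5.1·7.6 = 147.44; supply price = 100 + 1.1·7.6 = 108.36.
ΔQ = 13.90323 − 7.6 = 6.30323; wedge = 147.44 − 108.36 = 39.08.
Deadweight loss = ½ × 6.30323 × 39.08 = $123.17 thousand.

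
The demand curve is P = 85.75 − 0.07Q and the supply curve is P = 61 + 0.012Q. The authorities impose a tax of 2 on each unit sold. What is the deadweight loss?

Competitive equilibrium: 85.75 − 0.07Q = 61 + 0.012Q → Q* = 301.8293, P* = 64.622.
With the tax, the buyer price exceeds the seller price by 2: (85.75 − 0.07Q) − (61 + 0.012Q) = 2 → Q' = 277.439.
ΔQ = 301.8293 − 277.439 = 24.3903; the wedge equals the tax, 2.
DWL = ½ × 24.3903 × 2 = 24.39.

24.39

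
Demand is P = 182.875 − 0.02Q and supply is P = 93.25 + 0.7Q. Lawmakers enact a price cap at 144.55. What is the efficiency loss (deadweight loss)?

Competitive equilibrium: 182.875 − 0.02Q = 93.25 + 0.7Q → Q* = 124.4792, P* = 180.3854.
At the ceiling P = 144.55, quantity supplied = (144.55 − 93.25)/0.7 = 73.2857.
Willingness to pay at Q' = 73.2857: 182.875 − 0.02·73.2857 = 181.4093.
ΔQ = 124.4792 − 73.2857 = 51.1935; wedge = 181.4093 − 144.55 = 36.8593.
Welfare loss = ½ × 51.1935 × 36.8593 = 943.48.

943.48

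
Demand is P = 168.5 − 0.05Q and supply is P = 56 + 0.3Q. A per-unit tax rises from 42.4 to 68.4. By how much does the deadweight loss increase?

Competitive equilibrium: 168.5 − 0.05Q = 56 + 0.3Q → Q* = 321.4286, P* = 152.4286.
For a per-unit tax t: ΔQ = t/0.35, so DWL = ½·t·(t/0.35) = t²/0.7.
At t = 42.4: DWL = 2568.229. At t = 68.4: DWL = 6683.657.
Increase = 6683.657 − 2568.229 = 4115.43.

4115.43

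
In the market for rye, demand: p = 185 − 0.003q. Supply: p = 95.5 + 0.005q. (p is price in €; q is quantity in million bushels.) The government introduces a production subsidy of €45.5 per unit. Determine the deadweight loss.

€129390.625 million

Competitive equilibrium: 185 − 0.003q = 95.5 + 0.005q → q* = 11187.5, p* = 151.4375.
The subsidy lowers effective supply by 45.5: p = 50 + 0.005q.
New quantity: 185 − 0.003q = 50 + 0.005q → q' = 16875.
Overproduction Δq = 16875 − 11187.5 = 5687.5; wedge = subsidy = 45.5.
DWL = ½ × 5687.5 × 45.5 = €129390.625 million.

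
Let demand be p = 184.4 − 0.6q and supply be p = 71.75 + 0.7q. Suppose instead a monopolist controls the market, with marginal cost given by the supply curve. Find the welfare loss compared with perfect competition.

486.73

Competitive equilibrium: 184.4 − 0.6q = 71.75 + 0.7q → q* = 86.65385, p* = 132.40769.
Marginal revenue: MR = 184.4 − 1.2q. Set MR = MC: 184.4 − 1.2q = 71.75 + 0.7q → q_m = 59.28947.
Price p_m = 184.4 − 0.6·59.28947 = 148.82632; MC(q_m) = 71.75 + 0.7·59.28947 = 113.25263.
Competitive q* = 86.65385, so Δq = 27.36438; wedge = 148.82632 − 113.25263 = 35.57369.
Welfare loss = ½ × 27.36438 × 35.57369 = 486.73.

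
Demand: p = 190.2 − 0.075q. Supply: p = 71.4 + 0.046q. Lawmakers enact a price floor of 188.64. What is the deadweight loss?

55875.13

Competitive equilibrium: 190.2 − 0.075q = 71.4 + 0.046q → q* = 981.81818, p* = 116.56364.
At the floor p = 188.64, quantity demanded = (190.2 − 188.64)/0.075 = 20.8.
Sellers' marginal cost at q' = 20.8: 71.4 + 0.046·20.8 = 72.3568.
Δq = 981.81818 − 20.8 = 961.01818; wedge = 188.64 − 72.3568 = 116.2832.
DWL = ½ × 961.01818 × 116.2832 = 55875.13.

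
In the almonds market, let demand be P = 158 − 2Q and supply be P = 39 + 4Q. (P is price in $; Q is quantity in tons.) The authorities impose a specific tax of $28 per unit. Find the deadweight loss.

$65.33

Competitive equilibrium: 158 − 2Q = 39 + 4Q → Q* = 19.8333, P* = 118.3333.
With the tax, the buyer price exceeds the seller price by 28: (158 − 2Q) − (39 + 4Q) = 28 → Q' = 15.1667.
ΔQ = 19.8333 − 15.1667 = 4.6666; the wedge equals the tax, 28.
Welfare loss = ½ × 4.6666 × 28 = $65.33.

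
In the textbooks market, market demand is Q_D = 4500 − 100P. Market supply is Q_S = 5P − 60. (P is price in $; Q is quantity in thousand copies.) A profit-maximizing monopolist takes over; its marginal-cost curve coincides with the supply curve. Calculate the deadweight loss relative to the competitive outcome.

$5.36 thousand

In inverse form: demand P = 45 − 0.01Q, supply P = 12 + 0.2Q.
Competitive equilibrium: 45 − 0.01Q = 12 + 0.2Q → Q* = 157.1429, P* = 43.4286.
Marginal revenue: MR = 45 − 0.02Q. Set MR = MC: 45 − 0.02Q = 12 + 0.2Q → Q_m = 150.
Price P_m = 45 − 0.01·150 = 43.5; MC(Q_m) = 12 + 0.2·150 = 42.
Competitive Q* = 157.1429, so ΔQ = 7.1429; wedge = 43.5 − 42 = 1.5.
Deadweight loss = ½ × 7.1429 × 1.5 = $5.36 thousand.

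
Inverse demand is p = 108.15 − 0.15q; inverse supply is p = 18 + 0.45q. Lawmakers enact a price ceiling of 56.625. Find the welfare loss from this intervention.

Competitive equilibrium: 108.15 − 0.15q = 18 + 0.45q → q* = 150.25, p* = 85.6125.
At the ceiling p = 56.625, quantity supplied = (56.625 − 18)/0.45 = 85.8333.
Willingness to pay at q' = 85.8333: 108.15 − 0.15·85.8333 = 95.275.
Δq = 150.25 − 85.8333 = 64.4167; wedge = 95.275 − 56.625 = 38.65.
Welfare loss = ½ × 64.4167 × 38.65 = 1244.85.

1244.85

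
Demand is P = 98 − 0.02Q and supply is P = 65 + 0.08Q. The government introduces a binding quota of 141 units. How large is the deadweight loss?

1786.05

Competitive equilibrium: 98 − 0.02Q = 65 + 0.08Q → Q* = 330, P* = 91.4.
At Q = 141: demand price = 98 − 0.02·141 = 95.18; supply price = 65 + 0.08·141 = 76.28.
ΔQ = 330 − 141 = 189; wedge = 95.18 − 76.28 = 18.9.
The triangle = ½ × 189 × 18.9 = 1786.05.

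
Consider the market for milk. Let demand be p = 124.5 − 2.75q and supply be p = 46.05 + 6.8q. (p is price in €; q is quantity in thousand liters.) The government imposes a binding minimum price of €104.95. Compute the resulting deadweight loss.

€5.84 thousand

Competitive equilibrium: 124.5 − 2.75q = 46.05 + 6.8q → q* = 8.2147, p* = 101.9097.
At the floor p = 104.95, quantity demanded = (124.5 − 104.95)/2.75 = 7.1091.
Sellers' marginal cost at q' = 7.1091: 46.05 + 6.8·7.1091 = 94.3919.
Δq = 8.2147 − 7.1091 = 1.1056; wedge = 104.95 − 94.3919 = 10.5581.
Welfare loss = ½ × 1.1056 × 10.5581 = €5.84 thousand.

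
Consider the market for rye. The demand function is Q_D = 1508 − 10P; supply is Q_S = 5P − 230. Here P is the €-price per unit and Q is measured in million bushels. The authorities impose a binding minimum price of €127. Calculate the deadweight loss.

In inverse form: demand P = 150.8 − 0.1Q, supply P = 46 + 0.2Q.
Competitive equilibrium: 150.8 − 0.1Q = 46 + 0.2Q → Q* = 349.3333, P* = 115.8667.
At the floor P = 127, quantity demanded = (150.8 − 127)/0.1 = 238.
Sellers' marginal cost at Q' = 238: 46 + 0.2·238 = 93.6.
ΔQ = 349.3333 − 238 = 111.3333; wedge = 127 − 93.6 = 33.4.
DWL = ½ × 111.3333 × 33.4 = €1859.27 million.

€1859.27 million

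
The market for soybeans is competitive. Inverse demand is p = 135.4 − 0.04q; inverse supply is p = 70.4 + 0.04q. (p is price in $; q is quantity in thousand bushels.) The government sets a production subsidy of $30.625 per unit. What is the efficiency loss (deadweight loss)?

Competitive equilibrium: 135.4 − 0.04q = 70.4 + 0.04q → q* = 812.5, p* = 102.9.
The subsidy lowers effective supply by 30.625: p = 39.775 + 0.04q.
New quantity: 135.4 − 0.04q = 39.775 + 0.04q → q' = 1195.3125.
Overproduction Δq = 1195.3125 − 812.5 = 382.8125; wedge = subsidy = 30.625.
The triangle = ½ × 382.8125 × 30.625 = $5861.82 thousand.

$5861.82 thousand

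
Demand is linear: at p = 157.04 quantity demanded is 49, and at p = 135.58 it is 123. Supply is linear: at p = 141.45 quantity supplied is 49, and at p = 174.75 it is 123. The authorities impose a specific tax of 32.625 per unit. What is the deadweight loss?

719.18

Demand slope = (135.58 − 157.04)/(123 − 49) = −0.29, so p = 171.25 − 0.29q.
Supply slope = (174.75 − 141.45)/(123 − 49) = 0.45, so p = 119.4 + 0.45q.
Competitive equilibrium: 171.25 − 0.29q = 119.4 + 0.45q → q* = 70.0676, p* = 150.9304.
With the tax, the buyer price exceeds the seller price by 32.625: (171.25 − 0.29q) − (119.4 + 0.45q) = 32.625 → q' = 25.9797.
Δq = 70.0676 − 25.9797 = 44.0879; the wedge equals the tax, 32.625.
DWL = ½ × 44.0879 × 32.625 = 719.18.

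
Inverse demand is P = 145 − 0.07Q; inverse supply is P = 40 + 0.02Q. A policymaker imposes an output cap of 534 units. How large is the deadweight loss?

18012.02

Competitive equilibrium: 145 − 0.07Q = 40 + 0.02Q → Q* = 1166.6667, P* = 63.3333.
At Q = 534: demand price = 145 − 0.07·534 = 107.62; supply price = 40 + 0.02·534 = 50.68.
ΔQ = 1166.6667 − 534 = 632.6667; wedge = 107.62 − 50.68 = 56.94.
Welfare loss = ½ × 632.6667 × 56.94 = 18012.02.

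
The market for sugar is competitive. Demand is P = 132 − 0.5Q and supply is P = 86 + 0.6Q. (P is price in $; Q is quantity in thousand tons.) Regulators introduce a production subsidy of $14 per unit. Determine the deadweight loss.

Competitive equilibrium: 132 − 0.5Q = 86 + 0.6Q → Q* = 41.8182, P* = 111.0909.
The subsidy lowers effective supply by 14: P = 72 + 0.6Q.
New quantity: 132 − 0.5Q = 72 + 0.6Q → Q' = 54.5455.
Overproduction ΔQ = 54.5455 − 41.8182 = 12.7273; wedge = subsidy = 14.
Deadweight loss = ½ × 12.7273 × 14 = $89.09 thousand.

$89.09 thousand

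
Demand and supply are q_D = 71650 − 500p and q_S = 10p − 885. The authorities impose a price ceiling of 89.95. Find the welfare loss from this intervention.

13936.91

In inverse form: demand p = 143.3 − 0.002q, supply p = 88.5 + 0.1q.
Competitive equilibrium: 143.3 − 0.002q = 88.5 + 0.1q → q* = 537.2549, p* = 142.2255.
At the ceiling p = 89.95, quantity supplied = (89.95 − 88.5)/0.1 = 14.5.
Willingness to pay at q' = 14.5: 143.3 − 0.002·14.5 = 143.271.
Δq = 537.2549 − 14.5 = 522.7549; wedge = 143.271 − 89.95 = 53.321.
Welfare loss = ½ × 522.7549 × 53.321 = 13936.91.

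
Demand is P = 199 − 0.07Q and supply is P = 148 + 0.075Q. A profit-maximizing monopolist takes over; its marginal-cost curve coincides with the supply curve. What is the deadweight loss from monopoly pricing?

Competitive equilibrium: 199 − 0.07Q = 148 + 0.075Q → Q* = 351.7241, P* = 174.3793.
Marginal revenue: MR = 199 − 0.14Q. Set MR = MC: 199 − 0.14Q = 148 + 0.075Q → Q_m = 237.2093.
Price P_m = 199 − 0.07·237.2093 = 182.3953; MC(Q_m) = 148 + 0.075·237.2093 = 165.7907.
Competitive Q* = 351.7241, so ΔQ = 114.5148; wedge = 182.3953 − 165.7907 = 16.6046.
The triangle = ½ × 114.5148 × 16.6046 = 950.74.

950.74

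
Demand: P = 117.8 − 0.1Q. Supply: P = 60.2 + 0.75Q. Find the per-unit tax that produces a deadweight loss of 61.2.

10.2

Competitive equilibrium: 117.8 − 0.1Q = 60.2 + 0.75Q → Q* = 67.7647, P* = 111.0235.
A tax t gives ΔQ = t/0.85 and wedge t, so DWL = t²/1.7.
t²/1.7 = 61.2 → t² = 104.04 → t = 10.2.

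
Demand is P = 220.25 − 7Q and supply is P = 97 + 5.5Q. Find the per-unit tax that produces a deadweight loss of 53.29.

Competitive equilibrium: 220.25 − 7Q = 97 + 5.5Q → Q* = 9.86, P* = 151.23.
A tax t gives ΔQ = t/12.5 and wedge t, so DWL = t²/25.
t²/25 = 53.29 → t² = 1332.25 → t = 36.5.

36.5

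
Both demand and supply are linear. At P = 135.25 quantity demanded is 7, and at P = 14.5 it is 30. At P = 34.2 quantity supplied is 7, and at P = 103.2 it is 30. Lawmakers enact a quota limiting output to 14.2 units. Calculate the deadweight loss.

Demand slope = (14.5 − 135.25)/(30 − 7) = −5.25, so P = 172 − 5.25Q.
Supply slope = (103.2 − 34.2)/(30 − 7) = 3, so P = 13.2 + 3Q.
Competitive equilibrium: 172 − 5.25Q = 13.2 + 3Q → Q* = 19.24848, P* = 70.94545.
At Q = 14.2: demand price = 172 − 5.25·14.2 = 97.45; supply price = 13.2 + 3·14.2 = 55.8.
ΔQ = 19.24848 − 14.2 = 5.04848; wedge = 97.45 − 55.8 = 41.65.
DWL = ½ × 5.04848 × 41.65 = 105.13.

105.13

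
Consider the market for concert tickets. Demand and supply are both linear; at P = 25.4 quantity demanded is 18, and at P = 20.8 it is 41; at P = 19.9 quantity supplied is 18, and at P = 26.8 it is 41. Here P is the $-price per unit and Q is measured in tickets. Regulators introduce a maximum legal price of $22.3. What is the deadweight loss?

Demand slope = (20.8 − 25.4)/(41 − 18) = −0.2, so P = 29 − 0.2Q.
Supply slope = (26.8 − 19.9)/(41 − 18) = 0.3, so P = 14.5 + 0.3Q.
Competitive equilibrium: 29 − 0.2Q = 14.5 + 0.3Q → Q* = 29, P* = 23.2.
At the ceiling P = 22.3, quantity supplied = (22.3 − 14.5)/0.3 = 26.
Willingness to pay at Q' = 26: 29 − 0.2·26 = 23.8.
ΔQ = 29 − 26 = 3; wedge = 23.8 − 22.3 = 1.5.
Welfare loss = ½ × 3 × 1.5 = $2.25.

$2.25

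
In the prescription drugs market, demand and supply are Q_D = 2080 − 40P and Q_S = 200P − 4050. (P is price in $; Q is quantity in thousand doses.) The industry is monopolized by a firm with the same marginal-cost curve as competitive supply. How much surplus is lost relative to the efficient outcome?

$3471.29 thousand

In inverse form: demand P = 52 − 0.025Q, supply P = 20.25 + 0.005Q.
Competitive equilibrium: 52 − 0.025Q = 20.25 + 0.005Q → Q* = 1058.3333, P* = 25.5417.
Marginal revenue: MR = 52 − 0.05Q. Set MR = MC: 52 − 0.05Q = 20.25 + 0.005Q → Q_m = 577.2727.
Price P_m = 52 − 0.025·577.2727 = 37.5682; MC(Q_m) = 20.25 + 0.005·577.2727 = 23.1364.
Competitive Q* = 1058.3333, so ΔQ = 481.0606; wedge = 37.5682 − 23.1364 = 14.4318.
The triangle = ½ × 481.0606 × 14.4318 = $3471.29 thousand.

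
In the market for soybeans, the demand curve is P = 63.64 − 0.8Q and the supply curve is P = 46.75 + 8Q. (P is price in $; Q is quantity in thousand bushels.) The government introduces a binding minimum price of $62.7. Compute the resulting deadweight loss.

Competitive equilibrium: 63.64 − 0.8Q = 46.75 + 8Q → Q* = 1.9193, P* = 62.1045.
At the floor P = 62.7, quantity demanded = (63.64 − 62.7)/0.8 = 1.175.
Sellers' marginal cost at Q' = 1.175: 46.75 + 8·1.175 = 56.15.
ΔQ = 1.9193 − 1.175 = 0.7443; wedge = 62.7 − 56.15 = 6.55.
DWL = ½ × 0.7443 × 6.55 = $2.44 thousand.

$2.44 thousand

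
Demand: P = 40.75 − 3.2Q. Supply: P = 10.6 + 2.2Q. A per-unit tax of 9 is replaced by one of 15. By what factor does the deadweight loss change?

Competitive equilibrium: 40.75 − 3.2Q = 10.6 + 2.2Q → Q* = 5.5833, P* = 22.8833.
For a per-unit tax t: ΔQ = t/5.4, so DWL = ½·t·(t/5.4) = t²/10.8.
At t = 9: DWL = 7.5. At t = 15: DWL = 20.833.
Ratio = (15/9)² = 2.778.

2.778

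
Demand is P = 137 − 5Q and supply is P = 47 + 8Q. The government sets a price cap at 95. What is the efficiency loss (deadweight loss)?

5.54

Competitive equilibrium: 137 − 5Q = 47 + 8Q → Q* = 6.9231, P* = 102.3846.
At the ceiling P = 95, quantity supplied = (95 − 47)/8 = 6.
Willingness to pay at Q' = 6: 137 − 5·6 = 107.
ΔQ = 6.9231 − 6 = 0.9231; wedge = 107 − 95 = 12.
Deadweight loss = ½ × 0.9231 × 12 = 5.54.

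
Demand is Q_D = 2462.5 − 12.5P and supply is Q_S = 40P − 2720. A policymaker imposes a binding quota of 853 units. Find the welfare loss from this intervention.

7405.33

In inverse form: demand P = 197 − 0.08Q, supply P = 68 + 0.025Q.
Competitive equilibrium: 197 − 0.08Q = 68 + 0.025Q → Q* = 1228.5714, P* = 98.7143.
At Q = 853: demand price = 197 − 0.08·853 = 128.76; supply price = 68 + 0.025·853 = 89.325.
ΔQ = 1228.5714 − 853 = 375.5714; wedge = 128.76 − 89.325 = 39.435.
DWL = ½ × 375.5714 × 39.435 = 7405.33.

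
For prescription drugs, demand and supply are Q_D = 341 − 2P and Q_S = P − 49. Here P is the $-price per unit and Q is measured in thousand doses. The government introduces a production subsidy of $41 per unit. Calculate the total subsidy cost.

In inverse form: demand P = 170.5 − 0.5Q, supply P = 49 + Q.
Competitive equilibrium: 170.5 − 0.5Q = 49 + Q → Q* = 81, P* = 130.
The subsidy lowers effective supply by 41: P = 8 + Q.
New quantity: 170.5 − 0.5Q = 8 + Q → Q' = 108.3333.
Total subsidy cost = 41 × 108.3333 = $4441.67 thousand.

$4441.67 thousand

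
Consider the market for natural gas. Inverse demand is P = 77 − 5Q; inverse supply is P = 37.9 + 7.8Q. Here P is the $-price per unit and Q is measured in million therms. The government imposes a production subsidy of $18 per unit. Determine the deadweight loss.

Competitive equilibrium: 77 − 5Q = 37.9 + 7.8Q → Q* = 3.0547, P* = 61.7266.
The subsidy lowers effective supply by 18: P = 19.9 + 7.8Q.
New quantity: 77 − 5Q = 19.9 + 7.8Q → Q' = 4.4609.
Overproduction ΔQ = 4.4609 − 3.0547 = 1.4062; wedge = subsidy = 18.
Deadweight loss = ½ × 1.4062 × 18 = $12.66 million.

$12.66 million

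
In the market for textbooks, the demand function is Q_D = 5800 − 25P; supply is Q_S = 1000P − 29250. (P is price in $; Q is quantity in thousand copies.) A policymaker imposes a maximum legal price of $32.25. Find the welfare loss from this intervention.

$77561.74 thousand

In inverse form: demand P = 232 − 0.04Q, supply P = 29.25 + 0.001Q.
Competitive equilibrium: 232 − 0.04Q = 29.25 + 0.001Q → Q* = 4945.122, P* = 34.1951.
At the ceiling P = 32.25, quantity supplied = (32.25 − 29.25)/0.001 = 3000.
Willingness to pay at Q' = 3000: 232 − 0.04·3000 = 112.
ΔQ = 4945.122 − 3000 = 1945.122; wedge = 112 − 32.25 = 79.75.
The triangle = ½ × 1945.122 × 79.75 = $77561.74 thousand.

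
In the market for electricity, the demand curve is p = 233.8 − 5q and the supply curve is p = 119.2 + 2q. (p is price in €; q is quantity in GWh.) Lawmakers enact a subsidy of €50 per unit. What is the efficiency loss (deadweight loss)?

€178.57

Competitive equilibrium: 233.8 − 5q = 119.2 + 2q → q* = 16.3714, p* = 151.9429.
The subsidy lowers effective supply by 50: p = 69.2 + 2q.
New quantity: 233.8 − 5q = 69.2 + 2q → q' = 23.5143.
Overproduction Δq = 23.5143 − 16.3714 = 7.1429; wedge = subsidy = 50.
DWL = ½ × 7.1429 × 50 = €178.57.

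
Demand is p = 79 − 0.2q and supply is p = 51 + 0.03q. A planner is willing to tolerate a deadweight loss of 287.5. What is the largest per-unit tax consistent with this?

11.5

Competitive equilibrium: 79 − 0.2q = 51 + 0.03q → q* = 121.7391, p* = 54.6522.
A tax t gives Δq = t/0.23 and wedge t, so DWL = t²/0.46.
t²/0.46 = 287.5 → t² = 132.25 → t = 11.5.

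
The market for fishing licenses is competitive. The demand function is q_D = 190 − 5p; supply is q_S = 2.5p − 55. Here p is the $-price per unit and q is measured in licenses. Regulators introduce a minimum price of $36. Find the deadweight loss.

In inverse form: demand p = 38 − 0.2q, supply p = 22 + 0.4q.
Competitive equilibrium: 38 − 0.2q = 22 + 0.4q → q* = 26.6667, p* = 32.6667.
At the floor p = 36, quantity demanded = (38 − 36)/0.2 = 10.
Sellers' marginal cost at q' = 10: 22 + 0.4·10 = 26.
Δq = 26.6667 − 10 = 16.6667; wedge = 36 − 26 = 10.
DWL = ½ × 16.6667 × 10 = $83.33.

$83.33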